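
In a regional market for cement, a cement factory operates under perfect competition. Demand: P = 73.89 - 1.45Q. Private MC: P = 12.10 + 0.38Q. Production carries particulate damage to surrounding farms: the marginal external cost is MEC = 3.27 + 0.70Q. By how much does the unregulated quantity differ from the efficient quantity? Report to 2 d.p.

10.63 units

Market equilibrium (private): 12.10 + 0.38Q = 73.89 - 1.45Q → Q_m = 33.7650.
Social marginal cost = private MC + MEC = 15.37 + 1.08Q.
Set SMC = demand: 15.37 + 1.08Q = 73.89 - 1.45Q → Q* = 23.1304.
Gap = |33.7650 − 23.1304| = 10.6346.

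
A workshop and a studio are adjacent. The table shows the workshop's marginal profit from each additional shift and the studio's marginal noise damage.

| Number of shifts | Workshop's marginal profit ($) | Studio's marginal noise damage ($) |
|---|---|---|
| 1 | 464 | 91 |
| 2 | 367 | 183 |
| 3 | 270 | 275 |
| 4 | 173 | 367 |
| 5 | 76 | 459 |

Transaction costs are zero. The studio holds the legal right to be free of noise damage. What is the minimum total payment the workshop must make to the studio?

$274

Efficient level: marginal profit ≥ marginal noise damage through level 2, so k* = 2.
With the studio holding the right, the workshop must at least compensate total damage at k*: 91 + 183 = 274.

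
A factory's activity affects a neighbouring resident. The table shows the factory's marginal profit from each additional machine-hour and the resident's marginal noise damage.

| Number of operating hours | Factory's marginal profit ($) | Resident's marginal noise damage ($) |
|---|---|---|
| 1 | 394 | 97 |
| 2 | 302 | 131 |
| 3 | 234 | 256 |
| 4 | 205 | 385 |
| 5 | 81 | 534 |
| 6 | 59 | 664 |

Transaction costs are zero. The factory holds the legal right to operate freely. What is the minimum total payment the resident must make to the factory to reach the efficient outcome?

Left alone the factory would choose level 6 (marginal profit stays positive).
Efficient level: k* = 2 (marginal profit ≥ marginal noise damage through 2).
The resident must at least cover the factory's forgone profit from cutting 6→2: 234 + 205 + 81 + 59 = 579.

$579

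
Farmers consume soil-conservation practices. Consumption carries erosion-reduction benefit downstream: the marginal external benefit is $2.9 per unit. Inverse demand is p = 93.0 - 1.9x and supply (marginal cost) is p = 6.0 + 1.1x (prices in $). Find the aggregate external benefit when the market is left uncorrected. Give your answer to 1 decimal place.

$84.1

Market equilibrium (private): 6.0 + 1.1x = 93.0 - 1.9x → x_m = 29.0000.
Total external benefit = MEB × x_m = 2.9 × 29.0000 = 84.1000.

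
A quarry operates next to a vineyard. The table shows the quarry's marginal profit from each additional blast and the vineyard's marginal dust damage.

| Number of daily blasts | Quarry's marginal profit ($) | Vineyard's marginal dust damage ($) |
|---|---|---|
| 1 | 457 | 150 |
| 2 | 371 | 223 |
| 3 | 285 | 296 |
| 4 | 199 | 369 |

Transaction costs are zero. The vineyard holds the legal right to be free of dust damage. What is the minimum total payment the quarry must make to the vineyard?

Efficient level: marginal profit ≥ marginal dust damage through level 2, so k* = 2.
With the vineyard holding the right, the quarry must at least compensate total damage at k*: 150 + 223 = 373.

$373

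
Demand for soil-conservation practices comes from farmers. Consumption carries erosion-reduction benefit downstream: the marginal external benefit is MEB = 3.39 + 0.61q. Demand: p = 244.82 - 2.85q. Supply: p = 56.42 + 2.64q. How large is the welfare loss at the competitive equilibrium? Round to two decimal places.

Market equilibrium (private): 56.42 + 2.64q = 244.82 - 2.85q → q_m = 34.3169.
Social marginal benefit = demand + MEB = 248.21 - 2.24q.
Set SMB = MC: 248.21 - 2.24q = 56.42 + 2.64q → q* = 39.3012.
The loss is the area between SMB and MC from q* to q_m; with linear curves that's a triangle of height MEB(q_m).
DWL = ½ × 4.9843 × 24.3233 = 60.6173.

DWL = 60.62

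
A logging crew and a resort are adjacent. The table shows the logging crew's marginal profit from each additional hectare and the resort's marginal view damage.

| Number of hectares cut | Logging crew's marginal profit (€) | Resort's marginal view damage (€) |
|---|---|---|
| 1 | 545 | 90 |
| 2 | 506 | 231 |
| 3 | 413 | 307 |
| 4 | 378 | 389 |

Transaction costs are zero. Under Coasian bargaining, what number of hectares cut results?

3

Bargaining reaches the level where marginal profit last exceeds marginal view damage.
That holds through level 3 (413 ≥ 307) but not at 4 (378 < 389).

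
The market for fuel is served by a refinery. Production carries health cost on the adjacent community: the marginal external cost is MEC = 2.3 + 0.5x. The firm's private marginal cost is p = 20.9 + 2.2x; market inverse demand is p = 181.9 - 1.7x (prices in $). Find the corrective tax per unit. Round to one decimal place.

Social marginal cost = private MC + MEC = 23.2 + 2.7x.
Set SMC = demand: 23.2 + 2.7x = 181.9 - 1.7x → x* = 36.0682.
The Pigouvian tax equals MEC at x*: 2.3 + 0.5×36.0682 = 20.3341.

tax = $20.3 per unit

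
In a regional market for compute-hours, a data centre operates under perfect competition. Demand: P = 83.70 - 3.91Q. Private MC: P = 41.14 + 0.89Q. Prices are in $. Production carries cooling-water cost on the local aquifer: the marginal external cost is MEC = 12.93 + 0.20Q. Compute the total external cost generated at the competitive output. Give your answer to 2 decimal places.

$122.51

Market equilibrium (private): 41.14 + 0.89Q = 83.70 - 3.91Q → Q_m = 8.8667.
Total external cost = ∫₀^{Q_m} (12.93 + 0.20Q) dQ = 12.93×8.8667 + ½×0.20×8.8667² = 122.5083.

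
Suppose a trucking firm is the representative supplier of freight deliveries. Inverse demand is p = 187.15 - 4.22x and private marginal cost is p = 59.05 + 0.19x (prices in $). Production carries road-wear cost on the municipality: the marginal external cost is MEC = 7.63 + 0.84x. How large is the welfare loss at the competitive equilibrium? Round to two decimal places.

Market equilibrium (private): 59.05 + 0.19x = 187.15 - 4.22x → x_m = 29.0476.
Social marginal cost = private MC + MEC = 66.68 + 1.03x.
Set SMC = demand: 66.68 + 1.03x = 187.15 - 4.22x → x* = 22.9467.
The loss is the area between SMC and demand from x* to x_m; with linear curves that's a triangle of height MEC(x_m).
DWL = ½ × 6.1009 × 32.0300 = 97.7059.

DWL = $97.71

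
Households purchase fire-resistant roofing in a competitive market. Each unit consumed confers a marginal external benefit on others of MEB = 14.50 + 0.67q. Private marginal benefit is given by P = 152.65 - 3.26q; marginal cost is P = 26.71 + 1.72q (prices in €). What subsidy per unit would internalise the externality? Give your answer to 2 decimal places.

subsidy = €36.33 per unit

Social marginal benefit = demand + MEB = 167.15 - 2.59q.
Set SMB = MC: 167.15 - 2.59q = 26.71 + 1.72q → q* = 32.5847.
The Pigouvian subsidy equals MEB at q*: 14.50 + 0.67×32.5847 = 36.3317.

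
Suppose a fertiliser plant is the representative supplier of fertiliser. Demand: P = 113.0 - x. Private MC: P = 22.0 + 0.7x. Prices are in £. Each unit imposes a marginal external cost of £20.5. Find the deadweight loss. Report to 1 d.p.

DWL = £123.6

Market equilibrium (private): 22.0 + 0.7x = 113.0 - x → x_m = 53.5294.
Social marginal cost = private MC + MEC = 42.5 + 0.7x.
Set SMC = demand: 42.5 + 0.7x = 113.0 - x → x* = 41.4706.
The loss is the area between SMC and demand from x* to x_m; with linear curves that's a triangle of height MEC(x_m).
DWL = ½ × 12.0588 × 20.5000 = 123.6027.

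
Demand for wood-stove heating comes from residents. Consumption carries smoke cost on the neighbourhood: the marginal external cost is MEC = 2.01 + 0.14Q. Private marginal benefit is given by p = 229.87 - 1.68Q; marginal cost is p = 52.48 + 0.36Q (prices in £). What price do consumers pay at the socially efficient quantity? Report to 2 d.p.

P = £94.71

Social marginal benefit = demand − MEC = 227.86 - 1.82Q.
Set SMB = MC: 227.86 - 1.82Q = 52.48 + 0.36Q → Q* = 80.4495.
Consumer price on the demand curve at Q*: 229.87 − 1.68×80.4495 = 94.7148.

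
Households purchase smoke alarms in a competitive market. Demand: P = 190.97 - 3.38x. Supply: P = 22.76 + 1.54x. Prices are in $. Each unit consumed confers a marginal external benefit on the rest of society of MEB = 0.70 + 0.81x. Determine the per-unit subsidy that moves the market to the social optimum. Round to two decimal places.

Social marginal benefit = demand + MEB = 191.67 - 2.57x.
Set SMB = MC: 191.67 - 2.57x = 22.76 + 1.54x → x* = 41.0973.
The Pigouvian subsidy equals MEB at x*: 0.70 + 0.81×41.0973 = 33.9888.

subsidy = $33.99 per unit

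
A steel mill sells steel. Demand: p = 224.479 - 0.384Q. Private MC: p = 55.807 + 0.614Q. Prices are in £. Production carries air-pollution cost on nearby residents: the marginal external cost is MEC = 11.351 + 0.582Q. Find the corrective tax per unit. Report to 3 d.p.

Social marginal cost = private MC + MEC = 67.158 + 1.196Q.
Set SMC = demand: 67.158 + 1.196Q = 224.479 - 0.384Q → Q* = 99.5703.
The Pigouvian tax equals MEC at Q*: 11.351 + 0.582×99.5703 = 69.3009.

tax = £69.301 per unit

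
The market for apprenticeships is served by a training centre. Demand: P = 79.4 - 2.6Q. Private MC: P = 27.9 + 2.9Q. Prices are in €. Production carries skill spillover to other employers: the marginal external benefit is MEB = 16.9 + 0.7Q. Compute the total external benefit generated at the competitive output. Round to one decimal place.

€188.9

Market equilibrium (private): 27.9 + 2.9Q = 79.4 - 2.6Q → Q_m = 9.3636.
Total external benefit = ∫₀^{Q_m} (16.9 + 0.7Q) dQ = 16.9×9.3636 + ½×0.7×9.3636² = 188.9318.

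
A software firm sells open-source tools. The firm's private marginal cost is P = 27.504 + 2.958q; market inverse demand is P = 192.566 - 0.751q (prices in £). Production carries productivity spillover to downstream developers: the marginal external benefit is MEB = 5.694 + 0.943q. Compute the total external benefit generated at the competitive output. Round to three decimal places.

£1187.219

Market equilibrium (private): 27.504 + 2.958q = 192.566 - 0.751q → q_m = 44.5031.
Total external benefit = ∫₀^{q_m} (5.694 + 0.943q) dq = 5.694×44.5031 + ½×0.943×44.5031² = 1187.2186.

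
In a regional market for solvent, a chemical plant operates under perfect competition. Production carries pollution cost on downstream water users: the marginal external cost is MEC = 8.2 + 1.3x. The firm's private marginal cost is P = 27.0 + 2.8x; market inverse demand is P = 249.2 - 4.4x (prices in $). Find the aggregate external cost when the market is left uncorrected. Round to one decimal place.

Market equilibrium (private): 27.0 + 2.8x = 249.2 - 4.4x → x_m = 30.8611.
Total external cost = ∫₀^{x_m} (8.2 + 1.3x) dx = 8.2×30.8611 + ½×1.3×30.8611² = 872.1259.

$872.1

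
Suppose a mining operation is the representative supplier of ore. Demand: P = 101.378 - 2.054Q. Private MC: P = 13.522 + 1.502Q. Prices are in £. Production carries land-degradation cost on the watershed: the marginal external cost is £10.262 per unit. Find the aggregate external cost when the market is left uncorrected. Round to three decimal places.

Market equilibrium (private): 13.522 + 1.502Q = 101.378 - 2.054Q → Q_m = 24.7064.
Total external cost = MEC × Q_m = 10.262 × 24.7064 = 253.5371.

£253.537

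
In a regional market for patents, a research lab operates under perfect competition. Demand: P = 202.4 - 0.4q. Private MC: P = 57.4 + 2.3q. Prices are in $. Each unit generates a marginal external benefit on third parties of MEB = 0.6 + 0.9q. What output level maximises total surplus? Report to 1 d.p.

Social marginal cost = private MC − MEB = 56.8 + 1.4q.
Set SMC = demand: 56.8 + 1.4q = 202.4 - 0.4q → q* = 80.8889.

q* = 80.9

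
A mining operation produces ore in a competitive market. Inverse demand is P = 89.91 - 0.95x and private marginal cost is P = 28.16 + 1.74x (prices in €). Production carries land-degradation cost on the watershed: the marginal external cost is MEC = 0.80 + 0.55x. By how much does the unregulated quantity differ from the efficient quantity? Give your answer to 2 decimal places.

Market equilibrium (private): 28.16 + 1.74x = 89.91 - 0.95x → x_m = 22.9554.
Social marginal cost = private MC + MEC = 28.96 + 2.29x.
Set SMC = demand: 28.96 + 2.29x = 89.91 - 0.95x → x* = 18.8117.
Gap = |22.9554 − 18.8117| = 4.1437.

4.14 units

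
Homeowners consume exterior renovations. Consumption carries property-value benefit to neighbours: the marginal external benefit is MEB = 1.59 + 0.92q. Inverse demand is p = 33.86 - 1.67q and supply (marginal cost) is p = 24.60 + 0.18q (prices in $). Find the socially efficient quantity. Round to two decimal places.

q* = 11.67

Social marginal benefit = demand + MEB = 35.45 - 0.75q.
Set SMB = MC: 35.45 - 0.75q = 24.60 + 0.18q → q* = 11.6667.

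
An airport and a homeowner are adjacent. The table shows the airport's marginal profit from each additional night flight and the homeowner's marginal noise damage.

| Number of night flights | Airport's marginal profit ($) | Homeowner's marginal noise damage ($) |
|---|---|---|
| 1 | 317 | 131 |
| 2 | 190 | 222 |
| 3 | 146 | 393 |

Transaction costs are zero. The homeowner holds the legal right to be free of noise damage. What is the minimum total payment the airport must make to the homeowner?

Efficient level: marginal profit ≥ marginal noise damage through level 1, so k* = 1.
With the homeowner holding the right, the airport must at least compensate total damage at k*: 131 = 131.

$131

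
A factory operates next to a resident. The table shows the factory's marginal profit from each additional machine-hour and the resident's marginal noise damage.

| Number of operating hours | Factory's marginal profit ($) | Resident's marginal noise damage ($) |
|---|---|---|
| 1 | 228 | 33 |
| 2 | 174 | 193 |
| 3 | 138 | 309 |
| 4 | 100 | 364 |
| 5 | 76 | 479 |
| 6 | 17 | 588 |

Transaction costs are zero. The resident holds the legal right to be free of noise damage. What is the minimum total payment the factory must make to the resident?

$33

Efficient level: marginal profit ≥ marginal noise damage through level 1, so k* = 1.
With the resident holding the right, the factory must at least compensate total damage at k*: 33 = 33.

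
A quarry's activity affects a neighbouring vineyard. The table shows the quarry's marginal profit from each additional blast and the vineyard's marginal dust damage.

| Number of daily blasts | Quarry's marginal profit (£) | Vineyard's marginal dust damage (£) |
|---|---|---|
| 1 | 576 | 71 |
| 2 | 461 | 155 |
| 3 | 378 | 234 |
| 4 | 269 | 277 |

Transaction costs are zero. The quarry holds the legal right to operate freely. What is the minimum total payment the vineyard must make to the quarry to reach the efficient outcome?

Left alone the quarry would choose level 4 (marginal profit stays positive).
Efficient level: k* = 3 (marginal profit ≥ marginal dust damage through 3).
The vineyard must at least cover the quarry's forgone profit from cutting 4→3: 269 = 269.

£269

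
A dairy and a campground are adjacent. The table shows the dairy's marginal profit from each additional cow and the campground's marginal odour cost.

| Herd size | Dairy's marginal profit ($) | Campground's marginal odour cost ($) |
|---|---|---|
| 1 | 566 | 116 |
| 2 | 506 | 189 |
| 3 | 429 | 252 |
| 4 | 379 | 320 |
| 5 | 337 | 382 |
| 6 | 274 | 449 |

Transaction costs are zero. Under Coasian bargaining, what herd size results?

4

Bargaining reaches the level where marginal profit last exceeds marginal odour cost.
That holds through level 4 (379 ≥ 320) but not at 5 (337 < 382).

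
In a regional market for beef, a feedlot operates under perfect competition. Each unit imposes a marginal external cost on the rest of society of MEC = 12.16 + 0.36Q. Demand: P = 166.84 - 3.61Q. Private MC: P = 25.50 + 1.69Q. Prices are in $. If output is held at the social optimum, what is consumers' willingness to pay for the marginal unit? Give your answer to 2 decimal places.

Social marginal cost = private MC + MEC = 37.66 + 2.05Q.
Set SMC = demand: 37.66 + 2.05Q = 166.84 - 3.61Q → Q* = 22.8233.
Consumer price on the demand curve at Q*: 166.84 − 3.61×22.8233 = 84.4479.

P = $84.45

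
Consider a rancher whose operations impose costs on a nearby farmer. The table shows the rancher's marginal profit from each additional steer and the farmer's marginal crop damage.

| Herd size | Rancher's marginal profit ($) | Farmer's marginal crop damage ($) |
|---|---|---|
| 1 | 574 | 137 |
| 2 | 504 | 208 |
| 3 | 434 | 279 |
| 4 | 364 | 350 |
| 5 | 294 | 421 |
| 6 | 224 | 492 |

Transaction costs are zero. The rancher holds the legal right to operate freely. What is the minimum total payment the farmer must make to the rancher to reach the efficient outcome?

Left alone the rancher would choose level 6 (marginal profit stays positive).
Efficient level: k* = 4 (marginal profit ≥ marginal crop damage through 4).
The farmer must at least cover the rancher's forgone profit from cutting 6→4: 294 + 224 = 518.

$518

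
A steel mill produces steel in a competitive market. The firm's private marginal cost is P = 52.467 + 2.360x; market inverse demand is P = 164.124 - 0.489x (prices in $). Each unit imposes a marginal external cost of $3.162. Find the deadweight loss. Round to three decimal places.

Market equilibrium (private): 52.467 + 2.360x = 164.124 - 0.489x → x_m = 39.1916.
Social marginal cost = private MC + MEC = 55.629 + 2.360x.
Set SMC = demand: 55.629 + 2.360x = 164.124 - 0.489x → x* = 38.0818.
Height of the DWL triangle at x_m is SMC(x_m) − demand(x_m) = MEC(x_m) = 3.1620.
DWL = ½ × 1.1098 × 3.1620 = 1.7546.

DWL = $1.755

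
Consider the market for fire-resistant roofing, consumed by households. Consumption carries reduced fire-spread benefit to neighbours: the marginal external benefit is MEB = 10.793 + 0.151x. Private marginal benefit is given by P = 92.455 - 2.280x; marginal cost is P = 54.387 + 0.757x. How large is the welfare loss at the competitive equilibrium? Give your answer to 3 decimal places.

DWL = 27.881

Market equilibrium (private): 54.387 + 0.757x = 92.455 - 2.280x → x_m = 12.5347.
Social marginal benefit = demand + MEB = 103.248 - 2.129x.
Set SMB = MC: 103.248 - 2.129x = 54.387 + 0.757x → x* = 16.9304.
Between x* and x_m the wedge SMB − MC runs linearly from 0 to MEB(x_m), so the loss is a triangle.
DWL = ½ × 4.3957 × 12.6857 = 27.8813.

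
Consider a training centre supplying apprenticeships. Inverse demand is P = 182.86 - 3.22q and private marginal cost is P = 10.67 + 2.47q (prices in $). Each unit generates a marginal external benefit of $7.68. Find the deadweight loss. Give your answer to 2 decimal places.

Market equilibrium (private): 10.67 + 2.47q = 182.86 - 3.22q → q_m = 30.2619.
Social marginal cost = private MC − MEB = 2.99 + 2.47q.
Set SMC = demand: 2.99 + 2.47q = 182.86 - 3.22q → q* = 31.6116.
Height of the DWL triangle at q_m is demand(q_m) − SMC(q_m) = MEB(q_m) = 7.6800.
DWL = ½ × 1.3497 × 7.6800 = 5.1828.

DWL = $5.18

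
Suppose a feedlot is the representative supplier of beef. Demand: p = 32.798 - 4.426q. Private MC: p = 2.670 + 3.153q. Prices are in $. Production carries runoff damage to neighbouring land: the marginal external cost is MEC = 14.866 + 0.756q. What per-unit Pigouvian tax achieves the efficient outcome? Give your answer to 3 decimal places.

Social marginal cost = private MC + MEC = 17.536 + 3.909q.
Set SMC = demand: 17.536 + 3.909q = 32.798 - 4.426q → q* = 1.8311.
The Pigouvian tax equals MEC at q*: 14.866 + 0.756×1.8311 = 16.2503.

tax = $16.250 per unit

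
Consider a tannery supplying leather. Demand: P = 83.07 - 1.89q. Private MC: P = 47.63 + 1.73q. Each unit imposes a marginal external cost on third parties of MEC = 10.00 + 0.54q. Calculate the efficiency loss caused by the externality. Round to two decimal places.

DWL = 28.09

Market equilibrium (private): 47.63 + 1.73q = 83.07 - 1.89q → q_m = 9.7901.
Social marginal cost = private MC + MEC = 57.63 + 2.27q.
Set SMC = demand: 57.63 + 2.27q = 83.07 - 1.89q → q* = 6.1154.
The welfare-loss triangle has base |q_m − q*| and height MEC(q_m) (the vertical gap between SMC and demand is zero at q* and MEC at q_m).
DWL = ½ × 3.6747 × 15.2866 = 28.0868.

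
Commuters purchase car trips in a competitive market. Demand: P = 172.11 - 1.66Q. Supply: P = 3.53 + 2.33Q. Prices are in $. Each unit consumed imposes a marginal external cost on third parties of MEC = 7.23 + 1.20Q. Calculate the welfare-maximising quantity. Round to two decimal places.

Social marginal benefit = demand − MEC = 164.88 - 2.86Q.
Set SMB = MC: 164.88 - 2.86Q = 3.53 + 2.33Q → Q* = 31.0886.

Q* = 31.09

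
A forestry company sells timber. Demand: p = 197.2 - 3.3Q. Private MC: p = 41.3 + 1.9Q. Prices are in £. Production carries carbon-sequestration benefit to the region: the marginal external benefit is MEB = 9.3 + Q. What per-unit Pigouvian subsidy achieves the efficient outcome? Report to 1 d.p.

subsidy = £48.6 per unit

Social marginal cost = private MC − MEB = 32.0 + 0.9Q.
Set SMC = demand: 32.0 + 0.9Q = 197.2 - 3.3Q → Q* = 39.3333.
The Pigouvian subsidy equals MEB at Q*: 9.3 + 1.0×39.3333 = 48.6333.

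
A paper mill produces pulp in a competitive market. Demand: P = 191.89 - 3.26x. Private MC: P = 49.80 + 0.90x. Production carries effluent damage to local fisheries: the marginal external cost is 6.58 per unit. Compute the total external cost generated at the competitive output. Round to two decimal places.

224.75

Market equilibrium (private): 49.80 + 0.90x = 191.89 - 3.26x → x_m = 34.1563.
Total external cost = MEC × x_m = 6.58 × 34.1563 = 224.7485.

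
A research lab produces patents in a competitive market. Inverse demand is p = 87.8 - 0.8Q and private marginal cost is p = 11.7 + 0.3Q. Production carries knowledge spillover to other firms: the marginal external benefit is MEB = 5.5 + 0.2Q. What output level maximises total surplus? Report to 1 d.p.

Q* = 90.7

Social marginal cost = private MC − MEB = 6.2 + 0.1Q.
Set SMC = demand: 6.2 + 0.1Q = 87.8 - 0.8Q → Q* = 90.6667.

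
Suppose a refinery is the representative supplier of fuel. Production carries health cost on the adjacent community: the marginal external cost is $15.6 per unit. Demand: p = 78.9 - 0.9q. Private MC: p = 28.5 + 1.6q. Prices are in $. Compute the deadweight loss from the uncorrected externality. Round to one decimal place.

DWL = $48.7

Market equilibrium (private): 28.5 + 1.6q = 78.9 - 0.9q → q_m = 20.1600.
Social marginal cost = private MC + MEC = 44.1 + 1.6q.
Set SMC = demand: 44.1 + 1.6q = 78.9 - 0.9q → q* = 13.9200.
Height of the DWL triangle at q_m is SMC(q_m) − demand(q_m) = MEC(q_m) = 15.6000.
DWL = ½ × 6.2400 × 15.6000 = 48.6720.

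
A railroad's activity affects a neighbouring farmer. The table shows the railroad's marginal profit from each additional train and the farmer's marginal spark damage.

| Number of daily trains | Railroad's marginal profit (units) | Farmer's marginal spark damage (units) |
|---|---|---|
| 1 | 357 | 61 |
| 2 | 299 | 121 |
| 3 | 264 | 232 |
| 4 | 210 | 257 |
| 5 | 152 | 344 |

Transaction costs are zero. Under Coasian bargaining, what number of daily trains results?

3

Bargaining reaches the level where marginal profit last exceeds marginal spark damage.
That holds through level 3 (264 ≥ 232) but not at 4 (210 < 257).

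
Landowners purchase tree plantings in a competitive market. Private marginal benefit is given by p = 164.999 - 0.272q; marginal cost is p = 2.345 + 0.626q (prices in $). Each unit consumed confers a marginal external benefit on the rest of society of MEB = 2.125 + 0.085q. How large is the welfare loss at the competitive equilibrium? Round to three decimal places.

Market equilibrium (private): 2.345 + 0.626q = 164.999 - 0.272q → q_m = 181.1292.
Social marginal benefit = demand + MEB = 167.124 - 0.187q.
Set SMB = MC: 167.124 - 0.187q = 2.345 + 0.626q → q* = 202.6802.
The welfare-loss triangle has base |q_m − q*| and height MEB(q_m) (the vertical gap between SMB and MC is zero at q* and MEB at q_m).
DWL = ½ × 21.5510 × 17.5210 = 188.7975.

DWL = $188.798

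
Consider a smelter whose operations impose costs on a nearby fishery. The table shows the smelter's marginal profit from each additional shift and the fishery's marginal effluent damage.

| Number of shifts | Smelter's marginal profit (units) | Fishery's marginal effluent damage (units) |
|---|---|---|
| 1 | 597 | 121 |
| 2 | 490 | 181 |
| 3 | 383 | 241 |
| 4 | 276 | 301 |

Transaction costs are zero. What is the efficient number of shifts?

Bargaining reaches the level where marginal profit last exceeds marginal effluent damage.
That holds through level 3 (383 ≥ 241) but not at 4 (276 < 301).

3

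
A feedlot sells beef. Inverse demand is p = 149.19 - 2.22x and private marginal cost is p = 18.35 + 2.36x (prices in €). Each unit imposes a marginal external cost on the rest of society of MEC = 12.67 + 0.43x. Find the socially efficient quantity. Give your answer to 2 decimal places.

x* = 23.59

Social marginal cost = private MC + MEC = 31.02 + 2.79x.
Set SMC = demand: 31.02 + 2.79x = 149.19 - 2.22x → x* = 23.5868.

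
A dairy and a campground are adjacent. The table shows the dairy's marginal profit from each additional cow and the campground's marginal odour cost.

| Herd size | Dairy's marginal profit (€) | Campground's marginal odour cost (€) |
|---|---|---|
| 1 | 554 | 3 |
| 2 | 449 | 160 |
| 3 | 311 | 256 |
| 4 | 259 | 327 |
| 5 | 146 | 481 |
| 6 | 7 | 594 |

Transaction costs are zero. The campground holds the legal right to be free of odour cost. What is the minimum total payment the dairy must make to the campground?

€419

Efficient level: marginal profit ≥ marginal odour cost through level 3, so k* = 3.
With the campground holding the right, the dairy must at least compensate total damage at k*: 3 + 160 + 256 = 419.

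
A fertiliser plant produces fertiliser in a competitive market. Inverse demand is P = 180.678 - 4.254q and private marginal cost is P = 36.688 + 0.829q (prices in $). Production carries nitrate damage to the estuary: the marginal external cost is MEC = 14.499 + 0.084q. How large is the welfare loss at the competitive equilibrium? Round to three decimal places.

DWL = $27.568

Market equilibrium (private): 36.688 + 0.829q = 180.678 - 4.254q → q_m = 28.3278.
Social marginal cost = private MC + MEC = 51.187 + 0.913q.
Set SMC = demand: 51.187 + 0.913q = 180.678 - 4.254q → q* = 25.0612.
Between q* and q_m the wedge SMC − demand runs linearly from 0 to MEC(q_m), so the loss is a triangle.
DWL = ½ × 3.2666 × 16.8785 = 27.5677.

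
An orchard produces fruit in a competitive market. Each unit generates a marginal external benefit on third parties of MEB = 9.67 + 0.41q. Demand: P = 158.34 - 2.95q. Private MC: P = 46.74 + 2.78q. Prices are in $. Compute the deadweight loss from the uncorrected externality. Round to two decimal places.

Market equilibrium (private): 46.74 + 2.78q = 158.34 - 2.95q → q_m = 19.4764.
Social marginal cost = private MC − MEB = 37.07 + 2.37q.
Set SMC = demand: 37.07 + 2.37q = 158.34 - 2.95q → q* = 22.7951.
The loss is the area between SMC and demand from q* to q_m; with linear curves that's a triangle of height MEB(q_m).
DWL = ½ × 3.3187 × 17.6553 = 29.2963.

DWL = $29.30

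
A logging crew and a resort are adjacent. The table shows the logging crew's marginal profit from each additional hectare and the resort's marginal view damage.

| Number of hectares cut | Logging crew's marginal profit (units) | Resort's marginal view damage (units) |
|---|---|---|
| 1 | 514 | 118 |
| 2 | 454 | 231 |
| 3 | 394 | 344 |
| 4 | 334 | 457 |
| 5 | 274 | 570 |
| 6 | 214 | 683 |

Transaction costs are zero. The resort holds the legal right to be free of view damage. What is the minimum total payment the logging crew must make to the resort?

Efficient level: marginal profit ≥ marginal view damage through level 3, so k* = 3.
With the resort holding the right, the logging crew must at least compensate total damage at k*: 118 + 231 + 344 = 693.

693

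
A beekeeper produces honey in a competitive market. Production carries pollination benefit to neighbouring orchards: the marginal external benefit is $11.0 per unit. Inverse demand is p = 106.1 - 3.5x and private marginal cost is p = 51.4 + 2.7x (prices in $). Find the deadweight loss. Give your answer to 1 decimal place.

DWL = $9.8

Market equilibrium (private): 51.4 + 2.7x = 106.1 - 3.5x → x_m = 8.8226.
Social marginal cost = private MC − MEB = 40.4 + 2.7x.
Set SMC = demand: 40.4 + 2.7x = 106.1 - 3.5x → x* = 10.5968.
The loss is the area between SMC and demand from x* to x_m; with linear curves that's a triangle of height MEB(x_m).
DWL = ½ × 1.7742 × 11.0000 = 9.7581.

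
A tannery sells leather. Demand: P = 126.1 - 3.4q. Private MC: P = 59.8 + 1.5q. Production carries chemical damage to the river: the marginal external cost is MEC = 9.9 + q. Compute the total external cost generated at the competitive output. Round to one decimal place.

225.5

Market equilibrium (private): 59.8 + 1.5q = 126.1 - 3.4q → q_m = 13.5306.
Total external cost = ∫₀^{q_m} (9.9 + 1.0q) dq = 9.9×13.5306 + ½×1.0×13.5306² = 225.4915.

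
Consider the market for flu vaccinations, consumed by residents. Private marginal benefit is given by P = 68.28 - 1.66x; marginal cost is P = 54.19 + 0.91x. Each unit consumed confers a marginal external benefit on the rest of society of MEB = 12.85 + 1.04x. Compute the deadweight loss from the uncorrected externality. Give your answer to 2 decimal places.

Market equilibrium (private): 54.19 + 0.91x = 68.28 - 1.66x → x_m = 5.4825.
Social marginal benefit = demand + MEB = 81.13 - 0.62x.
Set SMB = MC: 81.13 - 0.62x = 54.19 + 0.91x → x* = 17.6078.
Between x* and x_m the wedge SMB − MC runs linearly from 0 to MEB(x_m), so the loss is a triangle.
DWL = ½ × 12.1253 × 18.5518 = 112.4731.

DWL = 112.47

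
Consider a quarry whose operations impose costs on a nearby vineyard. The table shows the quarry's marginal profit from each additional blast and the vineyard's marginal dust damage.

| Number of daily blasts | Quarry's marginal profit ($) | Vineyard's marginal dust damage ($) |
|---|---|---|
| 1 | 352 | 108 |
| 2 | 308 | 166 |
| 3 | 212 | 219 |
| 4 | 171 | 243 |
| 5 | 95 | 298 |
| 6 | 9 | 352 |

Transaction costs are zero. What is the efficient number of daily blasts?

2

Bargaining reaches the level where marginal profit last exceeds marginal dust damage.
That holds through level 2 (308 ≥ 166) but not at 3 (212 < 219).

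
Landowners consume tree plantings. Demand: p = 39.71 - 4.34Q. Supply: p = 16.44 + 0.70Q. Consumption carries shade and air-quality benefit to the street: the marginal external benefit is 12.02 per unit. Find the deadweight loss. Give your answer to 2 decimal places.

Market equilibrium (private): 16.44 + 0.70Q = 39.71 - 4.34Q → Q_m = 4.6171.
Social marginal benefit = demand + MEB = 51.73 - 4.34Q.
Set SMB = MC: 51.73 - 4.34Q = 16.44 + 0.70Q → Q* = 7.0020.
Between Q* and Q_m the wedge SMB − MC runs linearly from 0 to MEB(Q_m), so the loss is a triangle.
DWL = ½ × 2.3849 × 12.0200 = 14.3332.

DWL = 14.33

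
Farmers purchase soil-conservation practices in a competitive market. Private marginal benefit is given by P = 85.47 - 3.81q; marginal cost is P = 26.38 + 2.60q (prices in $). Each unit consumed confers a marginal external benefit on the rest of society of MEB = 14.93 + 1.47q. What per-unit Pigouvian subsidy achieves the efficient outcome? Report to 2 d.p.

Social marginal benefit = demand + MEB = 100.40 - 2.34q.
Set SMB = MC: 100.40 - 2.34q = 26.38 + 2.60q → q* = 14.9838.
The Pigouvian subsidy equals MEB at q*: 14.93 + 1.47×14.9838 = 36.9562.

subsidy = $36.96 per unit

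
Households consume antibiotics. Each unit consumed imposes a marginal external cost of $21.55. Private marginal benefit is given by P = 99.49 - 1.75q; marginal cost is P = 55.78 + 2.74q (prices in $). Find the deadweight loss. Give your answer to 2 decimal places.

DWL = $51.72

Market equilibrium (private): 55.78 + 2.74q = 99.49 - 1.75q → q_m = 9.7350.
Social marginal benefit = demand − MEC = 77.94 - 1.75q.
Set SMB = MC: 77.94 - 1.75q = 55.78 + 2.74q → q* = 4.9354.
Height of the DWL triangle at q_m is MC(q_m) − SMB(q_m) = MEC(q_m) = 21.5500.
DWL = ½ × 4.7996 × 21.5500 = 51.7157.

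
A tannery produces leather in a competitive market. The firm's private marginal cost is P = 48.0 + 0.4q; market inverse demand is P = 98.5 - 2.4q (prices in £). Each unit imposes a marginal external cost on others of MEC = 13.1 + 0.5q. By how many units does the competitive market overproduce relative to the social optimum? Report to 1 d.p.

Market equilibrium (private): 48.0 + 0.4q = 98.5 - 2.4q → q_m = 18.0357.
Social marginal cost = private MC + MEC = 61.1 + 0.9q.
Set SMC = demand: 61.1 + 0.9q = 98.5 - 2.4q → q* = 11.3333.
Gap = |18.0357 − 11.3333| = 6.7024.

6.7 units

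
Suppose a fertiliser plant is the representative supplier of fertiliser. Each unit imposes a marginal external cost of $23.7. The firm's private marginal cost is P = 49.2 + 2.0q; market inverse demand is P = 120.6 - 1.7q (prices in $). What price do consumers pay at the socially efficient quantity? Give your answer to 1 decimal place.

P = $98.7

Social marginal cost = private MC + MEC = 72.9 + 2.0q.
Set SMC = demand: 72.9 + 2.0q = 120.6 - 1.7q → q* = 12.8919.
Consumer price on the demand curve at q*: 120.6 − 1.7×12.8919 = 98.6838.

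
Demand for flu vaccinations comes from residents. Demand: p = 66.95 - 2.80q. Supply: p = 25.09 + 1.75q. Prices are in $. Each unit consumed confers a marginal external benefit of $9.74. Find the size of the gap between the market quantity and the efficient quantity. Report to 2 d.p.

Market equilibrium (private): 25.09 + 1.75q = 66.95 - 2.80q → q_m = 9.2000.
Social marginal benefit = demand + MEB = 76.69 - 2.80q.
Set SMB = MC: 76.69 - 2.80q = 25.09 + 1.75q → q* = 11.3407.
Gap = |9.2000 − 11.3407| = 2.1407.

2.14 units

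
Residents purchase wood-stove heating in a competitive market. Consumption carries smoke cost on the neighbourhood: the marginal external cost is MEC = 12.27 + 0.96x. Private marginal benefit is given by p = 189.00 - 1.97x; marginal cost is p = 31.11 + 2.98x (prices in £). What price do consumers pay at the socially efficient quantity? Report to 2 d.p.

Social marginal benefit = demand − MEC = 176.73 - 2.93x.
Set SMB = MC: 176.73 - 2.93x = 31.11 + 2.98x → x* = 24.6396.
Consumer price on the demand curve at x*: 189.00 − 1.97×24.6396 = 140.4600.

P = £140.46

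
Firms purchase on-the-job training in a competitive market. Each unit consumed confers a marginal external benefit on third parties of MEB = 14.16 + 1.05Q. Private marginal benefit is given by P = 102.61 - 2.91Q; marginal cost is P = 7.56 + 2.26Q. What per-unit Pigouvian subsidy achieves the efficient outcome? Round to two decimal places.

subsidy = 41.99 per unit

Social marginal benefit = demand + MEB = 116.77 - 1.86Q.
Set SMB = MC: 116.77 - 1.86Q = 7.56 + 2.26Q → Q* = 26.5073.
The Pigouvian subsidy equals MEB at Q*: 14.16 + 1.05×26.5073 = 41.9927.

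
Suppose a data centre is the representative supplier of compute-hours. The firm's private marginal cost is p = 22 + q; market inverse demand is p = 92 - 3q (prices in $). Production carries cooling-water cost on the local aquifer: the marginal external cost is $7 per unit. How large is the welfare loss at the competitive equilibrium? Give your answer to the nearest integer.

DWL = $6

Market equilibrium (private): 22 + q = 92 - 3q → q_m = 17.5000.
Social marginal cost = private MC + MEC = 29 + q.
Set SMC = demand: 29 + q = 92 - 3q → q* = 15.7500.
Between q* and q_m the wedge SMC − demand runs linearly from 0 to MEC(q_m), so the loss is a triangle.
DWL = ½ × 1.7500 × 7.0000 = 6.1250.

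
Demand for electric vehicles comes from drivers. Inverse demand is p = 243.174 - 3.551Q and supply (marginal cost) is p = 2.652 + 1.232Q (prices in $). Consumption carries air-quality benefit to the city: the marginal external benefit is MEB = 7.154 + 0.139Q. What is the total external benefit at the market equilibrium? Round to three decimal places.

Market equilibrium (private): 2.652 + 1.232Q = 243.174 - 3.551Q → Q_m = 50.2868.
Total external benefit = ∫₀^{Q_m} (7.154 + 0.139Q) dQ = 7.154×50.2868 + ½×0.139×50.2868² = 535.5007.

$535.501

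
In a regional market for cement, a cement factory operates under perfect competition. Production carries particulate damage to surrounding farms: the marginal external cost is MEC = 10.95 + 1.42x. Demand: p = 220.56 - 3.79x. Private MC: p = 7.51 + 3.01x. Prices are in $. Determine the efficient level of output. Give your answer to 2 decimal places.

Social marginal cost = private MC + MEC = 18.46 + 4.43x.
Set SMC = demand: 18.46 + 4.43x = 220.56 - 3.79x → x* = 24.5864.

x* = 24.59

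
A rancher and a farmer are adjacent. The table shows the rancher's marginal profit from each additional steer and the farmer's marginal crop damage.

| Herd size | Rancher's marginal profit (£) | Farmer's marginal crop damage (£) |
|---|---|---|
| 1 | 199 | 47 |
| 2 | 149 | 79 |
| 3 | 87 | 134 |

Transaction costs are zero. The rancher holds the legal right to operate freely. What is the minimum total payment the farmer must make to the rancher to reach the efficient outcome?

Left alone the rancher would choose level 3 (marginal profit stays positive).
Efficient level: k* = 2 (marginal profit ≥ marginal crop damage through 2).
The farmer must at least cover the rancher's forgone profit from cutting 3→2: 87 = 87.

£87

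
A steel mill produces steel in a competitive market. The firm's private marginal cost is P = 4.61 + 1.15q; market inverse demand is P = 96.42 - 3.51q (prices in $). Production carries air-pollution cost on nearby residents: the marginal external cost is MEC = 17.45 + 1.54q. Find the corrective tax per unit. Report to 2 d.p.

tax = $35.92 per unit

Social marginal cost = private MC + MEC = 22.06 + 2.69q.
Set SMC = demand: 22.06 + 2.69q = 96.42 - 3.51q → q* = 11.9935.
The Pigouvian tax equals MEC at q*: 17.45 + 1.54×11.9935 = 35.9200.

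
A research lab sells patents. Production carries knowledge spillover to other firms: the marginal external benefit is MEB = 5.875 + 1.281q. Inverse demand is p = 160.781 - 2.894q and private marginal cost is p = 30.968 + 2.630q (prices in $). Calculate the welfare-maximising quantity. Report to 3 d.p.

Social marginal cost = private MC − MEB = 25.093 + 1.349q.
Set SMC = demand: 25.093 + 1.349q = 160.781 - 2.894q → q* = 31.9793.

q* = 31.979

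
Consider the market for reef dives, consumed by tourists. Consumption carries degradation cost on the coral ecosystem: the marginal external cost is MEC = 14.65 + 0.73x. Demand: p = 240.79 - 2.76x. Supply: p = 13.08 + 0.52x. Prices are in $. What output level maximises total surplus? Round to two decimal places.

x* = 53.13

Social marginal benefit = demand − MEC = 226.14 - 3.49x.
Set SMB = MC: 226.14 - 3.49x = 13.08 + 0.52x → x* = 53.1322.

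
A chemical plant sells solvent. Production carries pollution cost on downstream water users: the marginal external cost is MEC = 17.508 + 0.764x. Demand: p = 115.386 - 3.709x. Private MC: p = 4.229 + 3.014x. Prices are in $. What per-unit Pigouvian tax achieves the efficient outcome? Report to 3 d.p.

tax = $27.064 per unit

Social marginal cost = private MC + MEC = 21.737 + 3.778x.
Set SMC = demand: 21.737 + 3.778x = 115.386 - 3.709x → x* = 12.5082.
The Pigouvian tax equals MEC at x*: 17.508 + 0.764×12.5082 = 27.0643.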